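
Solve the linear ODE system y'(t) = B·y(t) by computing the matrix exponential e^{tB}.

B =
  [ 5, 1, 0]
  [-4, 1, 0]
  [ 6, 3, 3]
e^{tB} =
  [2*t*exp(3*t) + exp(3*t), t*exp(3*t), 0]
  [-4*t*exp(3*t), -2*t*exp(3*t) + exp(3*t), 0]
  [6*t*exp(3*t), 3*t*exp(3*t), exp(3*t)]

Strategy: write B = P · J · P⁻¹ where J is a Jordan canonical form, so e^{tB} = P · e^{tJ} · P⁻¹, and e^{tJ} can be computed block-by-block.

B has Jordan form
J =
  [3, 1, 0]
  [0, 3, 0]
  [0, 0, 3]
(up to reordering of blocks).

Per-block formulas:
  For a 2×2 Jordan block J_2(3): exp(t · J_2(3)) = e^(3t)·(I + t·N), where N is the 2×2 nilpotent shift.
  For a 1×1 block at λ = 3: exp(t · [3]) = [e^(3t)].

After assembling e^{tJ} and conjugating by P, we get:

e^{tB} =
  [2*t*exp(3*t) + exp(3*t), t*exp(3*t), 0]
  [-4*t*exp(3*t), -2*t*exp(3*t) + exp(3*t), 0]
  [6*t*exp(3*t), 3*t*exp(3*t), exp(3*t)]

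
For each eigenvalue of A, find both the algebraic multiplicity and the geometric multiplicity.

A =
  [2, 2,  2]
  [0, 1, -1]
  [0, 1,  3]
λ = 2: alg = 3, geom = 2

Step 1 — factor the characteristic polynomial to read off the algebraic multiplicities:
  χ_A(x) = (x - 2)^3

Step 2 — compute geometric multiplicities via the rank-nullity identity g(λ) = n − rank(A − λI):
  rank(A − (2)·I) = 1, so dim ker(A − (2)·I) = n − 1 = 2

Summary:
  λ = 2: algebraic multiplicity = 3, geometric multiplicity = 2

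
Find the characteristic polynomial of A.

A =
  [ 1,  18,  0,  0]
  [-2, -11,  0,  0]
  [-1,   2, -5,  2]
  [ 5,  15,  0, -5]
x^4 + 20*x^3 + 150*x^2 + 500*x + 625

Expanding det(x·I − A) (e.g. by cofactor expansion or by noting that A is similar to its Jordan form J, which has the same characteristic polynomial as A) gives
  χ_A(x) = x^4 + 20*x^3 + 150*x^2 + 500*x + 625
which factors as (x + 5)^4. The eigenvalues (with algebraic multiplicities) are λ = -5 with multiplicity 4.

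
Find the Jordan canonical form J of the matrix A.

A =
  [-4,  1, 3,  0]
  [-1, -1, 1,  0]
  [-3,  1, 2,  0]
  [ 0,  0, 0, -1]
J_3(-1) ⊕ J_1(-1)

The characteristic polynomial is
  det(x·I − A) = x^4 + 4*x^3 + 6*x^2 + 4*x + 1 = (x + 1)^4

Eigenvalues and multiplicities (the geometric multiplicity of λ is n − rank(A − λI), which equals the number of Jordan blocks for λ):
  λ = -1: algebraic multiplicity = 4, geometric multiplicity = 2

Determining the block sizes for each eigenvalue:
  λ = -1: with am = 4 and gm = 2, the partition is not yet determined (e.g. several partitions of 4 into 2 parts exist). Let N = A − (-1)·I. Computing rank(N^1) = 2, rank(N^2) = 1, rank(N^3) = 0; the number of blocks of size ≥ j is rank(N^{j−1}) − rank(N^j), giving [2, 1, 1]. So we have 1 block(s) of size 3, 1 block(s) of size 1 → block sizes [3, 1]

Assembling the blocks gives a Jordan form
J =
  [-1,  1,  0,  0]
  [ 0, -1,  1,  0]
  [ 0,  0, -1,  0]
  [ 0,  0,  0, -1]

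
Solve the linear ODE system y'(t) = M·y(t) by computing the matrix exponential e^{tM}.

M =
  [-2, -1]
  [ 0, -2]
e^{tM} =
  [exp(-2*t), -t*exp(-2*t)]
  [0, exp(-2*t)]

Strategy: write M = P · J · P⁻¹ where J is a Jordan canonical form, so e^{tM} = P · e^{tJ} · P⁻¹, and e^{tJ} can be computed block-by-block.

M has Jordan form
J =
  [-2,  1]
  [ 0, -2]
(up to reordering of blocks).

Per-block formulas:
  For a 2×2 Jordan block J_2(-2): exp(t · J_2(-2)) = e^(-2t)·(I + t·N), where N is the 2×2 nilpotent shift.

After assembling e^{tJ} and conjugating by P, we get:

e^{tM} =
  [exp(-2*t), -t*exp(-2*t)]
  [0, exp(-2*t)]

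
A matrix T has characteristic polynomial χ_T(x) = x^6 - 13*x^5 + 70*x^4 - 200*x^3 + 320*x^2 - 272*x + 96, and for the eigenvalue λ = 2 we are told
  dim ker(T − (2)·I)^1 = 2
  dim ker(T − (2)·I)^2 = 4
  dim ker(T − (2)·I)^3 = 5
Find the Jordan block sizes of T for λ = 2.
Block sizes for λ = 2: [3, 2]

From the dimensions of kernels of powers, the number of Jordan blocks of size at least j is d_j − d_{j−1} where d_j = dim ker(N^j) (with d_0 = 0). Computing the differences gives [2, 2, 1].
The number of blocks of size exactly k is (#blocks of size ≥ k) − (#blocks of size ≥ k + 1), so the partition is: 1 block(s) of size 2, 1 block(s) of size 3.
In nonincreasing order the block sizes are [3, 2].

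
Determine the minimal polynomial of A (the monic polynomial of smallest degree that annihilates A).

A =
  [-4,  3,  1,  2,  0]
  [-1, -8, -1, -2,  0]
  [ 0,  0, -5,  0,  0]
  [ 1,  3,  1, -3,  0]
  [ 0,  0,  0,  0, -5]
x^2 + 10*x + 25

The characteristic polynomial is χ_A(x) = (x + 5)^5, so the eigenvalues are known. The minimal polynomial is
  m_A(x) = Π_λ (x − λ)^{k_λ}
where k_λ is the size of the *largest* Jordan block for λ (equivalently, the smallest k with (A − λI)^k v = 0 for every generalised eigenvector v of λ).

  λ = -5: largest Jordan block has size 2, contributing (x + 5)^2

So m_A(x) = (x + 5)^2 = x^2 + 10*x + 25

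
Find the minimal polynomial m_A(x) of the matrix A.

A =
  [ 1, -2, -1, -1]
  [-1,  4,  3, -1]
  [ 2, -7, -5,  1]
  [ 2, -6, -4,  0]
x^3

The characteristic polynomial is χ_A(x) = x^4, so the eigenvalues are known. The minimal polynomial is
  m_A(x) = Π_λ (x − λ)^{k_λ}
where k_λ is the size of the *largest* Jordan block for λ (equivalently, the smallest k with (A − λI)^k v = 0 for every generalised eigenvector v of λ).

  λ = 0: largest Jordan block has size 3, contributing (x − 0)^3

So m_A(x) = x^3 = x^3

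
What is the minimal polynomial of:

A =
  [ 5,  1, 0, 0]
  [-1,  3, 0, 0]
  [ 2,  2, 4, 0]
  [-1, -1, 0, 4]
x^2 - 8*x + 16

The characteristic polynomial is χ_A(x) = (x - 4)^4, so the eigenvalues are known. The minimal polynomial is
  m_A(x) = Π_λ (x − λ)^{k_λ}
where k_λ is the size of the *largest* Jordan block for λ (equivalently, the smallest k with (A − λI)^k v = 0 for every generalised eigenvector v of λ).

  λ = 4: largest Jordan block has size 2, contributing (x − 4)^2

So m_A(x) = (x - 4)^2 = x^2 - 8*x + 16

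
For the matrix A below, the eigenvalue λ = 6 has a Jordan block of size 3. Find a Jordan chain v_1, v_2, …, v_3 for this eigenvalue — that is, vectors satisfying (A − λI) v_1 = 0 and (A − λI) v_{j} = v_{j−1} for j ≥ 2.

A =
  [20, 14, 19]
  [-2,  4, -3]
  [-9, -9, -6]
A Jordan chain for λ = 6 of length 3:
v_1 = (-3, 3, 0)ᵀ
v_2 = (14, -2, -9)ᵀ
v_3 = (1, 0, 0)ᵀ

Let N = A − (6)·I. We want v_3 with N^3 v_3 = 0 but N^2 v_3 ≠ 0; then v_{j-1} := N · v_j for j = 3, …, 2.

Pick v_3 = (1, 0, 0)ᵀ.
Then v_2 = N · v_3 = (14, -2, -9)ᵀ.
Then v_1 = N · v_2 = (-3, 3, 0)ᵀ.

Sanity check: (A − (6)·I) v_1 = (0, 0, 0)ᵀ = 0. ✓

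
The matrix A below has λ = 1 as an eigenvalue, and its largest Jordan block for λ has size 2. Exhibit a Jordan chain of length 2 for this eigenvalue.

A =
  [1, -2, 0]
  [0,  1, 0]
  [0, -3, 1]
A Jordan chain for λ = 1 of length 2:
v_1 = (-2, 0, -3)ᵀ
v_2 = (0, 1, 0)ᵀ

Let N = A − (1)·I. We want v_2 with N^2 v_2 = 0 but N^1 v_2 ≠ 0; then v_{j-1} := N · v_j for j = 2, …, 2.

Pick v_2 = (0, 1, 0)ᵀ.
Then v_1 = N · v_2 = (-2, 0, -3)ᵀ.

Sanity check: (A − (1)·I) v_1 = (0, 0, 0)ᵀ = 0. ✓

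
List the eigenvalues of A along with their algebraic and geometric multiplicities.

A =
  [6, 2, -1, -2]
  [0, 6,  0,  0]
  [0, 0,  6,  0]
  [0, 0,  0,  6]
λ = 6: alg = 4, geom = 3

Step 1 — factor the characteristic polynomial to read off the algebraic multiplicities:
  χ_A(x) = (x - 6)^4

Step 2 — compute geometric multiplicities via the rank-nullity identity g(λ) = n − rank(A − λI):
  rank(A − (6)·I) = 1, so dim ker(A − (6)·I) = n − 1 = 3

Summary:
  λ = 6: algebraic multiplicity = 4, geometric multiplicity = 3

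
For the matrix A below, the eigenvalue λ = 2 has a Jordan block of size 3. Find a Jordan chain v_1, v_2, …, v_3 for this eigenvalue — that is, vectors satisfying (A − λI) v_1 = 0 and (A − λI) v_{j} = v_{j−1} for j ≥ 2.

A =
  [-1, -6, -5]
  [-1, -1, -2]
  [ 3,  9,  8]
A Jordan chain for λ = 2 of length 3:
v_1 = (-9, -3, 9)ᵀ
v_2 = (-6, -3, 9)ᵀ
v_3 = (0, 1, 0)ᵀ

Let N = A − (2)·I. We want v_3 with N^3 v_3 = 0 but N^2 v_3 ≠ 0; then v_{j-1} := N · v_j for j = 3, …, 2.

Pick v_3 = (0, 1, 0)ᵀ.
Then v_2 = N · v_3 = (-6, -3, 9)ᵀ.
Then v_1 = N · v_2 = (-9, -3, 9)ᵀ.

Sanity check: (A − (2)·I) v_1 = (0, 0, 0)ᵀ = 0. ✓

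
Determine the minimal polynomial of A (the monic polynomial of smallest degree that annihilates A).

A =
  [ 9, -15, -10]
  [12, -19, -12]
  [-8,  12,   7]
x^2 + 2*x + 1

The characteristic polynomial is χ_A(x) = (x + 1)^3, so the eigenvalues are known. The minimal polynomial is
  m_A(x) = Π_λ (x − λ)^{k_λ}
where k_λ is the size of the *largest* Jordan block for λ (equivalently, the smallest k with (A − λI)^k v = 0 for every generalised eigenvector v of λ).

  λ = -1: largest Jordan block has size 2, contributing (x + 1)^2

So m_A(x) = (x + 1)^2 = x^2 + 2*x + 1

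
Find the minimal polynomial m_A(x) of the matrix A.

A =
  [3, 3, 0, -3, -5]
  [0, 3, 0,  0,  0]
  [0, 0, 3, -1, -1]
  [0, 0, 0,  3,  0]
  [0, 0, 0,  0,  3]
x^2 - 6*x + 9

The characteristic polynomial is χ_A(x) = (x - 3)^5, so the eigenvalues are known. The minimal polynomial is
  m_A(x) = Π_λ (x − λ)^{k_λ}
where k_λ is the size of the *largest* Jordan block for λ (equivalently, the smallest k with (A − λI)^k v = 0 for every generalised eigenvector v of λ).

  λ = 3: largest Jordan block has size 2, contributing (x − 3)^2

So m_A(x) = (x - 3)^2 = x^2 - 6*x + 9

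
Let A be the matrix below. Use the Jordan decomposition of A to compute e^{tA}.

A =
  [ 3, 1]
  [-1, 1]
e^{tA} =
  [t*exp(2*t) + exp(2*t), t*exp(2*t)]
  [-t*exp(2*t), -t*exp(2*t) + exp(2*t)]

Strategy: write A = P · J · P⁻¹ where J is a Jordan canonical form, so e^{tA} = P · e^{tJ} · P⁻¹, and e^{tJ} can be computed block-by-block.

A has Jordan form
J =
  [2, 1]
  [0, 2]
(up to reordering of blocks).

Per-block formulas:
  For a 2×2 Jordan block J_2(2): exp(t · J_2(2)) = e^(2t)·(I + t·N), where N is the 2×2 nilpotent shift.

After assembling e^{tJ} and conjugating by P, we get:

e^{tA} =
  [t*exp(2*t) + exp(2*t), t*exp(2*t)]
  [-t*exp(2*t), -t*exp(2*t) + exp(2*t)]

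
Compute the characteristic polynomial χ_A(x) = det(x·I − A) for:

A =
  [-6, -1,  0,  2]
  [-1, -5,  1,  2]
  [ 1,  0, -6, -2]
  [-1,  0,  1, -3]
x^4 + 20*x^3 + 150*x^2 + 500*x + 625

Expanding det(x·I − A) (e.g. by cofactor expansion or by noting that A is similar to its Jordan form J, which has the same characteristic polynomial as A) gives
  χ_A(x) = x^4 + 20*x^3 + 150*x^2 + 500*x + 625
which factors as (x + 5)^4. The eigenvalues (with algebraic multiplicities) are λ = -5 with multiplicity 4.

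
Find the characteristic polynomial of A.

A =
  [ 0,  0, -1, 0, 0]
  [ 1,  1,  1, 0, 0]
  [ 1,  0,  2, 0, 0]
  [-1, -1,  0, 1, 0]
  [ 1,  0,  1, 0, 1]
x^5 - 5*x^4 + 10*x^3 - 10*x^2 + 5*x - 1

Expanding det(x·I − A) (e.g. by cofactor expansion or by noting that A is similar to its Jordan form J, which has the same characteristic polynomial as A) gives
  χ_A(x) = x^5 - 5*x^4 + 10*x^3 - 10*x^2 + 5*x - 1
which factors as (x - 1)^5. The eigenvalues (with algebraic multiplicities) are λ = 1 with multiplicity 5.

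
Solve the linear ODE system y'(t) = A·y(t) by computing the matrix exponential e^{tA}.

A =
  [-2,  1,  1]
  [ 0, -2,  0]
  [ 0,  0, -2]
e^{tA} =
  [exp(-2*t), t*exp(-2*t), t*exp(-2*t)]
  [0, exp(-2*t), 0]
  [0, 0, exp(-2*t)]

Strategy: write A = P · J · P⁻¹ where J is a Jordan canonical form, so e^{tA} = P · e^{tJ} · P⁻¹, and e^{tJ} can be computed block-by-block.

A has Jordan form
J =
  [-2,  1,  0]
  [ 0, -2,  0]
  [ 0,  0, -2]
(up to reordering of blocks).

Per-block formulas:
  For a 2×2 Jordan block J_2(-2): exp(t · J_2(-2)) = e^(-2t)·(I + t·N), where N is the 2×2 nilpotent shift.
  For a 1×1 block at λ = -2: exp(t · [-2]) = [e^(-2t)].

After assembling e^{tJ} and conjugating by P, we get:

e^{tA} =
  [exp(-2*t), t*exp(-2*t), t*exp(-2*t)]
  [0, exp(-2*t), 0]
  [0, 0, exp(-2*t)]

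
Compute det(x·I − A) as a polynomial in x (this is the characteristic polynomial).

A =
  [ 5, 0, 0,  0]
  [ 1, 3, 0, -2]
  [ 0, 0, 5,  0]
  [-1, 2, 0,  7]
x^4 - 20*x^3 + 150*x^2 - 500*x + 625

Expanding det(x·I − A) (e.g. by cofactor expansion or by noting that A is similar to its Jordan form J, which has the same characteristic polynomial as A) gives
  χ_A(x) = x^4 - 20*x^3 + 150*x^2 - 500*x + 625
which factors as (x - 5)^4. The eigenvalues (with algebraic multiplicities) are λ = 5 with multiplicity 4.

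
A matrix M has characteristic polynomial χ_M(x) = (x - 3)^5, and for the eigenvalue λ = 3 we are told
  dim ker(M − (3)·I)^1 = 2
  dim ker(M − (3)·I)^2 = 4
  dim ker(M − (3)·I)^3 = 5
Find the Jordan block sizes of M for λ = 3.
Block sizes for λ = 3: [3, 2]

From the dimensions of kernels of powers, the number of Jordan blocks of size at least j is d_j − d_{j−1} where d_j = dim ker(N^j) (with d_0 = 0). Computing the differences gives [2, 2, 1].
The number of blocks of size exactly k is (#blocks of size ≥ k) − (#blocks of size ≥ k + 1), so the partition is: 1 block(s) of size 2, 1 block(s) of size 3.
In nonincreasing order the block sizes are [3, 2].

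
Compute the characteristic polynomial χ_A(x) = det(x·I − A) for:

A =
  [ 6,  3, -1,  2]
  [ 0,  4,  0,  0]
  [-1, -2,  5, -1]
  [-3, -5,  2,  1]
x^4 - 16*x^3 + 96*x^2 - 256*x + 256

Expanding det(x·I − A) (e.g. by cofactor expansion or by noting that A is similar to its Jordan form J, which has the same characteristic polynomial as A) gives
  χ_A(x) = x^4 - 16*x^3 + 96*x^2 - 256*x + 256
which factors as (x - 4)^4. The eigenvalues (with algebraic multiplicities) are λ = 4 with multiplicity 4.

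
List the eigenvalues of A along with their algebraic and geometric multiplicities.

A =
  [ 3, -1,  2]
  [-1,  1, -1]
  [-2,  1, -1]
λ = 1: alg = 3, geom = 1

Step 1 — factor the characteristic polynomial to read off the algebraic multiplicities:
  χ_A(x) = (x - 1)^3

Step 2 — compute geometric multiplicities via the rank-nullity identity g(λ) = n − rank(A − λI):
  rank(A − (1)·I) = 2, so dim ker(A − (1)·I) = n − 2 = 1

Summary:
  λ = 1: algebraic multiplicity = 3, geometric multiplicity = 1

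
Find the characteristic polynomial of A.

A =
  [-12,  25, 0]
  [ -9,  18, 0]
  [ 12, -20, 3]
x^3 - 9*x^2 + 27*x - 27

Expanding det(x·I − A) (e.g. by cofactor expansion or by noting that A is similar to its Jordan form J, which has the same characteristic polynomial as A) gives
  χ_A(x) = x^3 - 9*x^2 + 27*x - 27
which factors as (x - 3)^3. The eigenvalues (with algebraic multiplicities) are λ = 3 with multiplicity 3.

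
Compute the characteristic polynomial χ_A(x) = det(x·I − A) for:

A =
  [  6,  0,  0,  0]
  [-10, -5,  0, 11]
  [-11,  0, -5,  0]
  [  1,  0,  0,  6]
x^4 - 2*x^3 - 59*x^2 + 60*x + 900

Expanding det(x·I − A) (e.g. by cofactor expansion or by noting that A is similar to its Jordan form J, which has the same characteristic polynomial as A) gives
  χ_A(x) = x^4 - 2*x^3 - 59*x^2 + 60*x + 900
which factors as (x - 6)^2*(x + 5)^2. The eigenvalues (with algebraic multiplicities) are λ = -5 with multiplicity 2, λ = 6 with multiplicity 2.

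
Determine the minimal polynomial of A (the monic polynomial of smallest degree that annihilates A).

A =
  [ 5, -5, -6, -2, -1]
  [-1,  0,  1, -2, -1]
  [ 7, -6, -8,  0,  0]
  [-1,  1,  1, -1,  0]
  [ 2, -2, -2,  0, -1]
x^3 + 3*x^2 + 3*x + 1

The characteristic polynomial is χ_A(x) = (x + 1)^5, so the eigenvalues are known. The minimal polynomial is
  m_A(x) = Π_λ (x − λ)^{k_λ}
where k_λ is the size of the *largest* Jordan block for λ (equivalently, the smallest k with (A − λI)^k v = 0 for every generalised eigenvector v of λ).

  λ = -1: largest Jordan block has size 3, contributing (x + 1)^3

So m_A(x) = (x + 1)^3 = x^3 + 3*x^2 + 3*x + 1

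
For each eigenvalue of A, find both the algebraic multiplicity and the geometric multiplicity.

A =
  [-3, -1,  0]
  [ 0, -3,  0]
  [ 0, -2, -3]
λ = -3: alg = 3, geom = 2

Step 1 — factor the characteristic polynomial to read off the algebraic multiplicities:
  χ_A(x) = (x + 3)^3

Step 2 — compute geometric multiplicities via the rank-nullity identity g(λ) = n − rank(A − λI):
  rank(A − (-3)·I) = 1, so dim ker(A − (-3)·I) = n − 1 = 2

Summary:
  λ = -3: algebraic multiplicity = 3, geometric multiplicity = 2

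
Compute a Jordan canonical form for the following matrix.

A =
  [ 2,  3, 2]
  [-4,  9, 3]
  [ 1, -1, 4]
J_3(5)

The characteristic polynomial is
  det(x·I − A) = x^3 - 15*x^2 + 75*x - 125 = (x - 5)^3

Eigenvalues and multiplicities (the geometric multiplicity of λ is n − rank(A − λI), which equals the number of Jordan blocks for λ):
  λ = 5: algebraic multiplicity = 3, geometric multiplicity = 1

Determining the block sizes for each eigenvalue:
  λ = 5: one block (gm = 1), so the single block has size am = 3 → block sizes [3]

Assembling the blocks gives a Jordan form
J =
  [5, 1, 0]
  [0, 5, 1]
  [0, 0, 5]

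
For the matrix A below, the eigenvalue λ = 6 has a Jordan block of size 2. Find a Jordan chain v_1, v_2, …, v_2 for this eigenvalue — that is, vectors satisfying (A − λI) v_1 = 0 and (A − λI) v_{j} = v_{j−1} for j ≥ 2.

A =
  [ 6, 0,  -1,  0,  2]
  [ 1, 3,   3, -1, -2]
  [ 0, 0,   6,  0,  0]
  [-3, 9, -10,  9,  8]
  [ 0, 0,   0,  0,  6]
A Jordan chain for λ = 6 of length 2:
v_1 = (0, 1, 0, -3, 0)ᵀ
v_2 = (1, 0, 0, 0, 0)ᵀ

Let N = A − (6)·I. We want v_2 with N^2 v_2 = 0 but N^1 v_2 ≠ 0; then v_{j-1} := N · v_j for j = 2, …, 2.

Pick v_2 = (1, 0, 0, 0, 0)ᵀ.
Then v_1 = N · v_2 = (0, 1, 0, -3, 0)ᵀ.

Sanity check: (A − (6)·I) v_1 = (0, 0, 0, 0, 0)ᵀ = 0. ✓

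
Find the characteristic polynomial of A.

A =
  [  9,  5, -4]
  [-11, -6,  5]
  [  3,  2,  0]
x^3 - 3*x^2 + 3*x - 1

Expanding det(x·I − A) (e.g. by cofactor expansion or by noting that A is similar to its Jordan form J, which has the same characteristic polynomial as A) gives
  χ_A(x) = x^3 - 3*x^2 + 3*x - 1
which factors as (x - 1)^3. The eigenvalues (with algebraic multiplicities) are λ = 1 with multiplicity 3.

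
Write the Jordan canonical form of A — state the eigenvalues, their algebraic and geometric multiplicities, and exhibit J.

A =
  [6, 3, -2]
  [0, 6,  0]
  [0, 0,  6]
J_2(6) ⊕ J_1(6)

The characteristic polynomial is
  det(x·I − A) = x^3 - 18*x^2 + 108*x - 216 = (x - 6)^3

Eigenvalues and multiplicities (the geometric multiplicity of λ is n − rank(A − λI), which equals the number of Jordan blocks for λ):
  λ = 6: algebraic multiplicity = 3, geometric multiplicity = 2

Determining the block sizes for each eigenvalue:
  λ = 6: 2 blocks summing to 3 forces exactly one block of size 2 and the rest size 1 → block sizes [2, 1]

Assembling the blocks gives a Jordan form
J =
  [6, 1, 0]
  [0, 6, 0]
  [0, 0, 6]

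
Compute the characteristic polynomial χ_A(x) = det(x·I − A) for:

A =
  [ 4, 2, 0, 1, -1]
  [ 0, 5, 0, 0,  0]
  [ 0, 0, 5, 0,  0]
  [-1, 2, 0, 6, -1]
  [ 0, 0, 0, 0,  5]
x^5 - 25*x^4 + 250*x^3 - 1250*x^2 + 3125*x - 3125

Expanding det(x·I − A) (e.g. by cofactor expansion or by noting that A is similar to its Jordan form J, which has the same characteristic polynomial as A) gives
  χ_A(x) = x^5 - 25*x^4 + 250*x^3 - 1250*x^2 + 3125*x - 3125
which factors as (x - 5)^5. The eigenvalues (with algebraic multiplicities) are λ = 5 with multiplicity 5.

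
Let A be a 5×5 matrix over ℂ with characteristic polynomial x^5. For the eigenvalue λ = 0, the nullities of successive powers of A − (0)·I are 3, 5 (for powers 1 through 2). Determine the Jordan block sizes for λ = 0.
Block sizes for λ = 0: [2, 2, 1]

From the dimensions of kernels of powers, the number of Jordan blocks of size at least j is d_j − d_{j−1} where d_j = dim ker(N^j) (with d_0 = 0). Computing the differences gives [3, 2].
The number of blocks of size exactly k is (#blocks of size ≥ k) − (#blocks of size ≥ k + 1), so the partition is: 1 block(s) of size 1, 2 block(s) of size 2.
In nonincreasing order the block sizes are [2, 2, 1].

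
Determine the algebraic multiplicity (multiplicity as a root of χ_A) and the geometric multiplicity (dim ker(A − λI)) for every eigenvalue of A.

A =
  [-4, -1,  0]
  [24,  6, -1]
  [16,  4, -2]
λ = 0: alg = 3, geom = 1

Step 1 — factor the characteristic polynomial to read off the algebraic multiplicities:
  χ_A(x) = x^3

Step 2 — compute geometric multiplicities via the rank-nullity identity g(λ) = n − rank(A − λI):
  rank(A − (0)·I) = 2, so dim ker(A − (0)·I) = n − 2 = 1

Summary:
  λ = 0: algebraic multiplicity = 3, geometric multiplicity = 1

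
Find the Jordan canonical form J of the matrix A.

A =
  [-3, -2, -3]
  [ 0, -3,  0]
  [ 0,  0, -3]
J_2(-3) ⊕ J_1(-3)

The characteristic polynomial is
  det(x·I − A) = x^3 + 9*x^2 + 27*x + 27 = (x + 3)^3

Eigenvalues and multiplicities (the geometric multiplicity of λ is n − rank(A − λI), which equals the number of Jordan blocks for λ):
  λ = -3: algebraic multiplicity = 3, geometric multiplicity = 2

Determining the block sizes for each eigenvalue:
  λ = -3: 2 blocks summing to 3 forces exactly one block of size 2 and the rest size 1 → block sizes [2, 1]

Assembling the blocks gives a Jordan form
J =
  [-3,  1,  0]
  [ 0, -3,  0]
  [ 0,  0, -3]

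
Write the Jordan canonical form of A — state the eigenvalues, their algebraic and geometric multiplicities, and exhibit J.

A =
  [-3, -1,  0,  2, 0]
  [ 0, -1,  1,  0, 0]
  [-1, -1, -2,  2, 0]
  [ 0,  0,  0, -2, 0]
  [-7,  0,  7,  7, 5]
J_3(-2) ⊕ J_1(-2) ⊕ J_1(5)

The characteristic polynomial is
  det(x·I − A) = x^5 + 3*x^4 - 16*x^3 - 88*x^2 - 144*x - 80 = (x - 5)*(x + 2)^4

Eigenvalues and multiplicities (the geometric multiplicity of λ is n − rank(A − λI), which equals the number of Jordan blocks for λ):
  λ = -2: algebraic multiplicity = 4, geometric multiplicity = 2
  λ = 5: algebraic multiplicity = 1, geometric multiplicity = 1

Determining the block sizes for each eigenvalue:
  λ = -2: with am = 4 and gm = 2, the partition is not yet determined (e.g. several partitions of 4 into 2 parts exist). Let N = A − (-2)·I. Computing rank(N^1) = 3, rank(N^2) = 2, rank(N^3) = 1; the number of blocks of size ≥ j is rank(N^{j−1}) − rank(N^j), giving [2, 1, 1]. So we have 1 block(s) of size 3, 1 block(s) of size 1 → block sizes [3, 1]
  λ = 5: one block (gm = 1), so the single block has size am = 1 → block sizes [1]

Assembling the blocks gives a Jordan form
J =
  [-2,  1,  0,  0, 0]
  [ 0, -2,  1,  0, 0]
  [ 0,  0, -2,  0, 0]
  [ 0,  0,  0, -2, 0]
  [ 0,  0,  0,  0, 5]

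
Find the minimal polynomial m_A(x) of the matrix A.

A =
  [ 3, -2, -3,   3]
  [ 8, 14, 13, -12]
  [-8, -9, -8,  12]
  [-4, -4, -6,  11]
x^3 - 15*x^2 + 75*x - 125

The characteristic polynomial is χ_A(x) = (x - 5)^4, so the eigenvalues are known. The minimal polynomial is
  m_A(x) = Π_λ (x − λ)^{k_λ}
where k_λ is the size of the *largest* Jordan block for λ (equivalently, the smallest k with (A − λI)^k v = 0 for every generalised eigenvector v of λ).

  λ = 5: largest Jordan block has size 3, contributing (x − 5)^3

So m_A(x) = (x - 5)^3 = x^3 - 15*x^2 + 75*x - 125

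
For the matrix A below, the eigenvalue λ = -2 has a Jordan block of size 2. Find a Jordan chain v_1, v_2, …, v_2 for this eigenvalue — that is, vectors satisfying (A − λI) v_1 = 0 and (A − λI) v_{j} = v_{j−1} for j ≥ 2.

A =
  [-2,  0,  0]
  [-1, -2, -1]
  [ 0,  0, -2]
A Jordan chain for λ = -2 of length 2:
v_1 = (0, -1, 0)ᵀ
v_2 = (1, 0, 0)ᵀ

Let N = A − (-2)·I. We want v_2 with N^2 v_2 = 0 but N^1 v_2 ≠ 0; then v_{j-1} := N · v_j for j = 2, …, 2.

Pick v_2 = (1, 0, 0)ᵀ.
Then v_1 = N · v_2 = (0, -1, 0)ᵀ.

Sanity check: (A − (-2)·I) v_1 = (0, 0, 0)ᵀ = 0. ✓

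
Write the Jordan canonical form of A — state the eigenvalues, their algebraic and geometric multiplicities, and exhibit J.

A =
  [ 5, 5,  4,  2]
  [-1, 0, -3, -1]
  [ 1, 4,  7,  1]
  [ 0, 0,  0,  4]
J_3(4) ⊕ J_1(4)

The characteristic polynomial is
  det(x·I − A) = x^4 - 16*x^3 + 96*x^2 - 256*x + 256 = (x - 4)^4

Eigenvalues and multiplicities (the geometric multiplicity of λ is n − rank(A − λI), which equals the number of Jordan blocks for λ):
  λ = 4: algebraic multiplicity = 4, geometric multiplicity = 2

Determining the block sizes for each eigenvalue:
  λ = 4: with am = 4 and gm = 2, the partition is not yet determined (e.g. several partitions of 4 into 2 parts exist). Let N = A − (4)·I. Computing rank(N^1) = 2, rank(N^2) = 1, rank(N^3) = 0; the number of blocks of size ≥ j is rank(N^{j−1}) − rank(N^j), giving [2, 1, 1]. So we have 1 block(s) of size 3, 1 block(s) of size 1 → block sizes [3, 1]

Assembling the blocks gives a Jordan form
J =
  [4, 1, 0, 0]
  [0, 4, 1, 0]
  [0, 0, 4, 0]
  [0, 0, 0, 4]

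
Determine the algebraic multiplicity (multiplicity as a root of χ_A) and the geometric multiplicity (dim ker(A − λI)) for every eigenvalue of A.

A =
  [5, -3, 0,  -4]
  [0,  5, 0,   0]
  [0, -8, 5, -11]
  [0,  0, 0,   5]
λ = 5: alg = 4, geom = 2

Step 1 — factor the characteristic polynomial to read off the algebraic multiplicities:
  χ_A(x) = (x - 5)^4

Step 2 — compute geometric multiplicities via the rank-nullity identity g(λ) = n − rank(A − λI):
  rank(A − (5)·I) = 2, so dim ker(A − (5)·I) = n − 2 = 2

Summary:
  λ = 5: algebraic multiplicity = 4, geometric multiplicity = 2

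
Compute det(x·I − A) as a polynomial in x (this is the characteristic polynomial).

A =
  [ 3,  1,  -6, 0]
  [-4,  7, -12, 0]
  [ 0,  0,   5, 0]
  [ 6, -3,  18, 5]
x^4 - 20*x^3 + 150*x^2 - 500*x + 625

Expanding det(x·I − A) (e.g. by cofactor expansion or by noting that A is similar to its Jordan form J, which has the same characteristic polynomial as A) gives
  χ_A(x) = x^4 - 20*x^3 + 150*x^2 - 500*x + 625
which factors as (x - 5)^4. The eigenvalues (with algebraic multiplicities) are λ = 5 with multiplicity 4.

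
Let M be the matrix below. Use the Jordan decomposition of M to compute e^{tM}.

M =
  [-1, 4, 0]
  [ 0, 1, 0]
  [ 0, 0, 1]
e^{tM} =
  [exp(-t), 2*exp(t) - 2*exp(-t), 0]
  [0, exp(t), 0]
  [0, 0, exp(t)]

Strategy: write M = P · J · P⁻¹ where J is a Jordan canonical form, so e^{tM} = P · e^{tJ} · P⁻¹, and e^{tJ} can be computed block-by-block.

M has Jordan form
J =
  [-1, 0, 0]
  [ 0, 1, 0]
  [ 0, 0, 1]
(up to reordering of blocks).

Per-block formulas:
  For a 1×1 block at λ = 1: exp(t · [1]) = [e^(1t)].
  For a 1×1 block at λ = -1: exp(t · [-1]) = [e^(-1t)].

After assembling e^{tJ} and conjugating by P, we get:

e^{tM} =
  [exp(-t), 2*exp(t) - 2*exp(-t), 0]
  [0, exp(t), 0]
  [0, 0, exp(t)]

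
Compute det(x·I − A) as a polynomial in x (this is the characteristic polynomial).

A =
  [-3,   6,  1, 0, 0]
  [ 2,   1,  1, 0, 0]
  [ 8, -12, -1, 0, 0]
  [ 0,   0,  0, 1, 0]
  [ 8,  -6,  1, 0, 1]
x^5 + x^4 - 14*x^3 + 26*x^2 - 19*x + 5

Expanding det(x·I − A) (e.g. by cofactor expansion or by noting that A is similar to its Jordan form J, which has the same characteristic polynomial as A) gives
  χ_A(x) = x^5 + x^4 - 14*x^3 + 26*x^2 - 19*x + 5
which factors as (x - 1)^4*(x + 5). The eigenvalues (with algebraic multiplicities) are λ = -5 with multiplicity 1, λ = 1 with multiplicity 4.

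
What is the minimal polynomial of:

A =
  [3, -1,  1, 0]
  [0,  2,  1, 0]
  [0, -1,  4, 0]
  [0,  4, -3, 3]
x^3 - 9*x^2 + 27*x - 27

The characteristic polynomial is χ_A(x) = (x - 3)^4, so the eigenvalues are known. The minimal polynomial is
  m_A(x) = Π_λ (x − λ)^{k_λ}
where k_λ is the size of the *largest* Jordan block for λ (equivalently, the smallest k with (A − λI)^k v = 0 for every generalised eigenvector v of λ).

  λ = 3: largest Jordan block has size 3, contributing (x − 3)^3

So m_A(x) = (x - 3)^3 = x^3 - 9*x^2 + 27*x - 27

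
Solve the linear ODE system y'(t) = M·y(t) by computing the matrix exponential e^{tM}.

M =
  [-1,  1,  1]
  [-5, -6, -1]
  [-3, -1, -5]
e^{tM} =
  [t^2*exp(-4*t)/2 + 3*t*exp(-4*t) + exp(-4*t), t*exp(-4*t), t^2*exp(-4*t)/2 + t*exp(-4*t)]
  [-t^2*exp(-4*t) - 5*t*exp(-4*t), -2*t*exp(-4*t) + exp(-4*t), -t^2*exp(-4*t) - t*exp(-4*t)]
  [-t^2*exp(-4*t)/2 - 3*t*exp(-4*t), -t*exp(-4*t), -t^2*exp(-4*t)/2 - t*exp(-4*t) + exp(-4*t)]

Strategy: write M = P · J · P⁻¹ where J is a Jordan canonical form, so e^{tM} = P · e^{tJ} · P⁻¹, and e^{tJ} can be computed block-by-block.

M has Jordan form
J =
  [-4,  1,  0]
  [ 0, -4,  1]
  [ 0,  0, -4]
(up to reordering of blocks).

Per-block formulas:
  For a 3×3 Jordan block J_3(-4): exp(t · J_3(-4)) = e^(-4t)·(I + t·N + (t^2/2)·N^2), where N is the 3×3 nilpotent shift.

After assembling e^{tJ} and conjugating by P, we get:

e^{tM} =
  [t^2*exp(-4*t)/2 + 3*t*exp(-4*t) + exp(-4*t), t*exp(-4*t), t^2*exp(-4*t)/2 + t*exp(-4*t)]
  [-t^2*exp(-4*t) - 5*t*exp(-4*t), -2*t*exp(-4*t) + exp(-4*t), -t^2*exp(-4*t) - t*exp(-4*t)]
  [-t^2*exp(-4*t)/2 - 3*t*exp(-4*t), -t*exp(-4*t), -t^2*exp(-4*t)/2 - t*exp(-4*t) + exp(-4*t)]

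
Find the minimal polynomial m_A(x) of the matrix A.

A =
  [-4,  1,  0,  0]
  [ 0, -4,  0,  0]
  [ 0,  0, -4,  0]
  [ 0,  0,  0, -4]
x^2 + 8*x + 16

The characteristic polynomial is χ_A(x) = (x + 4)^4, so the eigenvalues are known. The minimal polynomial is
  m_A(x) = Π_λ (x − λ)^{k_λ}
where k_λ is the size of the *largest* Jordan block for λ (equivalently, the smallest k with (A − λI)^k v = 0 for every generalised eigenvector v of λ).

  λ = -4: largest Jordan block has size 2, contributing (x + 4)^2

So m_A(x) = (x + 4)^2 = x^2 + 8*x + 16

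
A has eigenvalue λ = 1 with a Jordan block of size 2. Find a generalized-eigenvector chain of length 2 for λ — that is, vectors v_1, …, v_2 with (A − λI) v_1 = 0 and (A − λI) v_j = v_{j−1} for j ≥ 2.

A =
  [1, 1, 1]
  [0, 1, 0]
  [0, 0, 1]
A Jordan chain for λ = 1 of length 2:
v_1 = (1, 0, 0)ᵀ
v_2 = (0, 1, 0)ᵀ

Let N = A − (1)·I. We want v_2 with N^2 v_2 = 0 but N^1 v_2 ≠ 0; then v_{j-1} := N · v_j for j = 2, …, 2.

Pick v_2 = (0, 1, 0)ᵀ.
Then v_1 = N · v_2 = (1, 0, 0)ᵀ.

Sanity check: (A − (1)·I) v_1 = (0, 0, 0)ᵀ = 0. ✓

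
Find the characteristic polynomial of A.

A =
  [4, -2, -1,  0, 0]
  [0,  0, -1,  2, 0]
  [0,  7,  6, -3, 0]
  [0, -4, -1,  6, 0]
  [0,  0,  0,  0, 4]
x^5 - 20*x^4 + 160*x^3 - 640*x^2 + 1280*x - 1024

Expanding det(x·I − A) (e.g. by cofactor expansion or by noting that A is similar to its Jordan form J, which has the same characteristic polynomial as A) gives
  χ_A(x) = x^5 - 20*x^4 + 160*x^3 - 640*x^2 + 1280*x - 1024
which factors as (x - 4)^5. The eigenvalues (with algebraic multiplicities) are λ = 4 with multiplicity 5.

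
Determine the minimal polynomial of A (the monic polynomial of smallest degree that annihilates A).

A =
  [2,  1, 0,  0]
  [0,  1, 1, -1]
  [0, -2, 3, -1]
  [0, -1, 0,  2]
x^3 - 6*x^2 + 12*x - 8

The characteristic polynomial is χ_A(x) = (x - 2)^4, so the eigenvalues are known. The minimal polynomial is
  m_A(x) = Π_λ (x − λ)^{k_λ}
where k_λ is the size of the *largest* Jordan block for λ (equivalently, the smallest k with (A − λI)^k v = 0 for every generalised eigenvector v of λ).

  λ = 2: largest Jordan block has size 3, contributing (x − 2)^3

So m_A(x) = (x - 2)^3 = x^3 - 6*x^2 + 12*x - 8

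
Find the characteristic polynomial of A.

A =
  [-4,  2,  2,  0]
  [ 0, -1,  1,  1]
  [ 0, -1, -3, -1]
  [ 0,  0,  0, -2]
x^4 + 10*x^3 + 36*x^2 + 56*x + 32

Expanding det(x·I − A) (e.g. by cofactor expansion or by noting that A is similar to its Jordan form J, which has the same characteristic polynomial as A) gives
  χ_A(x) = x^4 + 10*x^3 + 36*x^2 + 56*x + 32
which factors as (x + 2)^3*(x + 4). The eigenvalues (with algebraic multiplicities) are λ = -4 with multiplicity 1, λ = -2 with multiplicity 3.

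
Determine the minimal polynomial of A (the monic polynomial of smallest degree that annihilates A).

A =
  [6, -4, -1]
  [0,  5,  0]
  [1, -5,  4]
x^3 - 15*x^2 + 75*x - 125

The characteristic polynomial is χ_A(x) = (x - 5)^3, so the eigenvalues are known. The minimal polynomial is
  m_A(x) = Π_λ (x − λ)^{k_λ}
where k_λ is the size of the *largest* Jordan block for λ (equivalently, the smallest k with (A − λI)^k v = 0 for every generalised eigenvector v of λ).

  λ = 5: largest Jordan block has size 3, contributing (x − 5)^3

So m_A(x) = (x - 5)^3 = x^3 - 15*x^2 + 75*x - 125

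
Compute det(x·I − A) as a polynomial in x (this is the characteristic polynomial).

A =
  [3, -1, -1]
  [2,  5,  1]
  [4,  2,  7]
x^3 - 15*x^2 + 75*x - 125

Expanding det(x·I − A) (e.g. by cofactor expansion or by noting that A is similar to its Jordan form J, which has the same characteristic polynomial as A) gives
  χ_A(x) = x^3 - 15*x^2 + 75*x - 125
which factors as (x - 5)^3. The eigenvalues (with algebraic multiplicities) are λ = 5 with multiplicity 3.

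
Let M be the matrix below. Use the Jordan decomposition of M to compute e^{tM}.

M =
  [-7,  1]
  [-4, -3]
e^{tM} =
  [-2*t*exp(-5*t) + exp(-5*t), t*exp(-5*t)]
  [-4*t*exp(-5*t), 2*t*exp(-5*t) + exp(-5*t)]

Strategy: write M = P · J · P⁻¹ where J is a Jordan canonical form, so e^{tM} = P · e^{tJ} · P⁻¹, and e^{tJ} can be computed block-by-block.

M has Jordan form
J =
  [-5,  1]
  [ 0, -5]
(up to reordering of blocks).

Per-block formulas:
  For a 2×2 Jordan block J_2(-5): exp(t · J_2(-5)) = e^(-5t)·(I + t·N), where N is the 2×2 nilpotent shift.

After assembling e^{tJ} and conjugating by P, we get:

e^{tM} =
  [-2*t*exp(-5*t) + exp(-5*t), t*exp(-5*t)]
  [-4*t*exp(-5*t), 2*t*exp(-5*t) + exp(-5*t)]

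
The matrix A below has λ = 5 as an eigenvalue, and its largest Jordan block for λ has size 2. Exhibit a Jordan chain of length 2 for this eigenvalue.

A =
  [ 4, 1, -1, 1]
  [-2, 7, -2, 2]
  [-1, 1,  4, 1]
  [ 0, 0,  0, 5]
A Jordan chain for λ = 5 of length 2:
v_1 = (-1, -2, -1, 0)ᵀ
v_2 = (1, 0, 0, 0)ᵀ

Let N = A − (5)·I. We want v_2 with N^2 v_2 = 0 but N^1 v_2 ≠ 0; then v_{j-1} := N · v_j for j = 2, …, 2.

Pick v_2 = (1, 0, 0, 0)ᵀ.
Then v_1 = N · v_2 = (-1, -2, -1, 0)ᵀ.

Sanity check: (A − (5)·I) v_1 = (0, 0, 0, 0)ᵀ = 0. ✓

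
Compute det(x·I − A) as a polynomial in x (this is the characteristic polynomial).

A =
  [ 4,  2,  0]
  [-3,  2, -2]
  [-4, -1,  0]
x^3 - 6*x^2 + 12*x - 8

Expanding det(x·I − A) (e.g. by cofactor expansion or by noting that A is similar to its Jordan form J, which has the same characteristic polynomial as A) gives
  χ_A(x) = x^3 - 6*x^2 + 12*x - 8
which factors as (x - 2)^3. The eigenvalues (with algebraic multiplicities) are λ = 2 with multiplicity 3.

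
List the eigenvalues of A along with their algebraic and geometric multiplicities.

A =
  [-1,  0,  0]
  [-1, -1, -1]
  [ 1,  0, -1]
λ = -1: alg = 3, geom = 1

Step 1 — factor the characteristic polynomial to read off the algebraic multiplicities:
  χ_A(x) = (x + 1)^3

Step 2 — compute geometric multiplicities via the rank-nullity identity g(λ) = n − rank(A − λI):
  rank(A − (-1)·I) = 2, so dim ker(A − (-1)·I) = n − 2 = 1

Summary:
  λ = -1: algebraic multiplicity = 3, geometric multiplicity = 1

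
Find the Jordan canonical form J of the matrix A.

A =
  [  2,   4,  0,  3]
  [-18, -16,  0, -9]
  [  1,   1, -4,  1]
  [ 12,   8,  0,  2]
J_2(-4) ⊕ J_2(-4)

The characteristic polynomial is
  det(x·I − A) = x^4 + 16*x^3 + 96*x^2 + 256*x + 256 = (x + 4)^4

Eigenvalues and multiplicities (the geometric multiplicity of λ is n − rank(A − λI), which equals the number of Jordan blocks for λ):
  λ = -4: algebraic multiplicity = 4, geometric multiplicity = 2

Determining the block sizes for each eigenvalue:
  λ = -4: with am = 4 and gm = 2, the partition is not yet determined (e.g. several partitions of 4 into 2 parts exist). Let N = A − (-4)·I. Computing rank(N^1) = 2, rank(N^2) = 0; the number of blocks of size ≥ j is rank(N^{j−1}) − rank(N^j), giving [2, 2]. So we have 2 block(s) of size 2 → block sizes [2, 2]

Assembling the blocks gives a Jordan form
J =
  [-4,  1,  0,  0]
  [ 0, -4,  0,  0]
  [ 0,  0, -4,  1]
  [ 0,  0,  0, -4]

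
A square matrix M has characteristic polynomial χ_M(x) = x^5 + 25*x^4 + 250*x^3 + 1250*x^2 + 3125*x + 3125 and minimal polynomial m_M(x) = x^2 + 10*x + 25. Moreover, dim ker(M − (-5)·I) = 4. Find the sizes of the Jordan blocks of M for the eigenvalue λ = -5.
Block sizes for λ = -5: [2, 1, 1, 1]

Step 1 — from the characteristic polynomial, algebraic multiplicity of λ = -5 is 5. From dim ker(M − (-5)·I) = 4, there are exactly 4 Jordan blocks for λ = -5.
Step 2 — from the minimal polynomial, the factor (x + 5)^2 tells us the largest block for λ = -5 has size 2.
Step 3 — with total size 5, 4 blocks, and largest block 2, the block sizes (in nonincreasing order) are [2, 1, 1, 1].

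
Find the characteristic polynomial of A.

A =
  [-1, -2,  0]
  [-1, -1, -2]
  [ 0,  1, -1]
x^3 + 3*x^2 + 3*x + 1

Expanding det(x·I − A) (e.g. by cofactor expansion or by noting that A is similar to its Jordan form J, which has the same characteristic polynomial as A) gives
  χ_A(x) = x^3 + 3*x^2 + 3*x + 1
which factors as (x + 1)^3. The eigenvalues (with algebraic multiplicities) are λ = -1 with multiplicity 3.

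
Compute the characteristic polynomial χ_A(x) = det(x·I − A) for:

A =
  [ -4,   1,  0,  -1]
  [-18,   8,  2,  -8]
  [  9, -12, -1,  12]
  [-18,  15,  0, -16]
x^4 + 13*x^3 + 60*x^2 + 112*x + 64

Expanding det(x·I − A) (e.g. by cofactor expansion or by noting that A is similar to its Jordan form J, which has the same characteristic polynomial as A) gives
  χ_A(x) = x^4 + 13*x^3 + 60*x^2 + 112*x + 64
which factors as (x + 1)*(x + 4)^3. The eigenvalues (with algebraic multiplicities) are λ = -4 with multiplicity 3, λ = -1 with multiplicity 1.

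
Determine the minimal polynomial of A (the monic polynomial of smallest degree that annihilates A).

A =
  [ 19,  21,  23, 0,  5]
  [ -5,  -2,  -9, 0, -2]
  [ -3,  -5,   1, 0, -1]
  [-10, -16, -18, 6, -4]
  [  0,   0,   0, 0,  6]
x^3 - 18*x^2 + 108*x - 216

The characteristic polynomial is χ_A(x) = (x - 6)^5, so the eigenvalues are known. The minimal polynomial is
  m_A(x) = Π_λ (x − λ)^{k_λ}
where k_λ is the size of the *largest* Jordan block for λ (equivalently, the smallest k with (A − λI)^k v = 0 for every generalised eigenvector v of λ).

  λ = 6: largest Jordan block has size 3, contributing (x − 6)^3

So m_A(x) = (x - 6)^3 = x^3 - 18*x^2 + 108*x - 216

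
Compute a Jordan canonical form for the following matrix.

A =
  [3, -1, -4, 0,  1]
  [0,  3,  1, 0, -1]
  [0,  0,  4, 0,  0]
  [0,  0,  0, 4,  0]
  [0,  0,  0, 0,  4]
J_2(3) ⊕ J_1(4) ⊕ J_1(4) ⊕ J_1(4)

The characteristic polynomial is
  det(x·I − A) = x^5 - 18*x^4 + 129*x^3 - 460*x^2 + 816*x - 576 = (x - 4)^3*(x - 3)^2

Eigenvalues and multiplicities (the geometric multiplicity of λ is n − rank(A − λI), which equals the number of Jordan blocks for λ):
  λ = 3: algebraic multiplicity = 2, geometric multiplicity = 1
  λ = 4: algebraic multiplicity = 3, geometric multiplicity = 3

Determining the block sizes for each eigenvalue:
  λ = 3: one block (gm = 1), so the single block has size am = 2 → block sizes [2]
  λ = 4: gm = am = 3, so every block has size 1 → block sizes [1, 1, 1]

Assembling the blocks gives a Jordan form
J =
  [3, 1, 0, 0, 0]
  [0, 3, 0, 0, 0]
  [0, 0, 4, 0, 0]
  [0, 0, 0, 4, 0]
  [0, 0, 0, 0, 4]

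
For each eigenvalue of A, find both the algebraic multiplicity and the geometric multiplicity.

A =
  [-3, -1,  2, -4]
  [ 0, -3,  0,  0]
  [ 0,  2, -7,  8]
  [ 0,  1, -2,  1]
λ = -3: alg = 4, geom = 3

Step 1 — factor the characteristic polynomial to read off the algebraic multiplicities:
  χ_A(x) = (x + 3)^4

Step 2 — compute geometric multiplicities via the rank-nullity identity g(λ) = n − rank(A − λI):
  rank(A − (-3)·I) = 1, so dim ker(A − (-3)·I) = n − 1 = 3

Summary:
  λ = -3: algebraic multiplicity = 4, geometric multiplicity = 3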